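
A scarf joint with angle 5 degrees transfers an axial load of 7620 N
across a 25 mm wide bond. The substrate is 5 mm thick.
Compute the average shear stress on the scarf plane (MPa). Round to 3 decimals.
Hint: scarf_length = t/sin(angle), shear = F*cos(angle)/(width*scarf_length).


scarf_length = 5 / sin(5 deg) = 57.3686 mm
cos(5 deg) = 0.996195
shear stress = 7620 * 0.996195 / (25 * 57.3686)
= 5.293 MPa

5.293


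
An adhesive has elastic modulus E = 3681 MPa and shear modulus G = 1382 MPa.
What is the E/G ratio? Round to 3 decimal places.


E/G = 3681 / 1382 = 2.664

2.664


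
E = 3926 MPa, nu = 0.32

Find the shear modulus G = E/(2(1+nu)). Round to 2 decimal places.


G = 3926 / (2 * 1.32)
= 1487.12 MPa

1487.12


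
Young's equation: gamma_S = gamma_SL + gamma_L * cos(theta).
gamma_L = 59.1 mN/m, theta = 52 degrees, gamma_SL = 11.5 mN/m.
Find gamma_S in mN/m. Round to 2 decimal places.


cos(52 deg) = 0.615661
gamma_S = 11.5 + 59.1 * 0.615661
= 47.89 mN/m

47.89


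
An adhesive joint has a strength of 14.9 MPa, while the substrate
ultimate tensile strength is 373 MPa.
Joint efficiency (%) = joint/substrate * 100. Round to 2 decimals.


Efficiency = 14.9 / 373 * 100
= 3.99%

3.99


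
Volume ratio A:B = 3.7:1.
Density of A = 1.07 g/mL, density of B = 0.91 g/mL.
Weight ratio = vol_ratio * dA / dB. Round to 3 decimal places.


Wt ratio = 3.7 * 1.07 / 0.91
= 4.351

4.351


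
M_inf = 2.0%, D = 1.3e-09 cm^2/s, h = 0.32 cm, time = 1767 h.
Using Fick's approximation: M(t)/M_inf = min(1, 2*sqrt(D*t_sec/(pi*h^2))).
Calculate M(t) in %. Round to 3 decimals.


t = 6361200 s
ratio = min(1, 2*sqrt(1.3e-09*6361200/(pi*0.1024)))
= 0.320661
M(t) = 2.0 * 0.320661 = 0.641%

0.641


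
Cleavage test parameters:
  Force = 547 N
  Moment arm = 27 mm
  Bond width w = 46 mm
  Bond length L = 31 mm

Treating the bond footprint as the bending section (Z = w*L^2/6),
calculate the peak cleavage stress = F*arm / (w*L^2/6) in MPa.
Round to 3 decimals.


M = 547 * 27 = 14769 N*mm
Z = 46 * 31^2 / 6 = 44206 / 6 mm^3
sigma = M / Z = 6 * 14769 / 44206 = 88614 / 44206
= 2.005 MPa

2.005


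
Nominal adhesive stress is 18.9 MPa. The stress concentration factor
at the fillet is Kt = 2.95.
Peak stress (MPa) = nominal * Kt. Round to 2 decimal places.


Peak = 18.9 * 2.95 = 55.76 MPa

55.76


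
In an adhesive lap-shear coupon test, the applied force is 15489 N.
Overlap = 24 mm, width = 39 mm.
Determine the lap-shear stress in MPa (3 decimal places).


stress = F / (overlap * width)
= 15489 / (24 * 39)
= 16.548 MPa

16.548


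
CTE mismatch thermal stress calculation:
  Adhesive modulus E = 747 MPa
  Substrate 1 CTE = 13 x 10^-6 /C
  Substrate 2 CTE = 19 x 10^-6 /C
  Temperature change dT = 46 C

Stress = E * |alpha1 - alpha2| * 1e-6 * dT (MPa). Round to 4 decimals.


delta_alpha = |13 - 19| = 6 x 10^-6/C
Stress = 747 * 6e-6 * 46
= 0.2062 MPa

0.2062


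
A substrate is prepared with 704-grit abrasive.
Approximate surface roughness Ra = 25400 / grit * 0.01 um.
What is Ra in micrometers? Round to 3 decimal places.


Ra = 25400 / 704 * 0.01 = 0.361 um

0.361


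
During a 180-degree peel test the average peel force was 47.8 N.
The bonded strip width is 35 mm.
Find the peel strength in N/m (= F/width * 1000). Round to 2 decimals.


Peel strength = F/width * 1000
= 47.8 / 35 * 1000
= 1365.71 N/m

1365.71


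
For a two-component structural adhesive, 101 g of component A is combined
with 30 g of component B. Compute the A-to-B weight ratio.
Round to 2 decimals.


Weight ratio A:B = 101 / 30
= 3.37

3.37


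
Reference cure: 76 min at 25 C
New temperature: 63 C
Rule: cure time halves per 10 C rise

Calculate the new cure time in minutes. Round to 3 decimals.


factor = 2^((63-25)/10) = 13.9288
t_new = 76 / 13.9288 = 5.456 min

5.456


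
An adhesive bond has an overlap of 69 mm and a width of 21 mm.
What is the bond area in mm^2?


Bond area = overlap * width
= 69 * 21
= 1449 mm^2

1449


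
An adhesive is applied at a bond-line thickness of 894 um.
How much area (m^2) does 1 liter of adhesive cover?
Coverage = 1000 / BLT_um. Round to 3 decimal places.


Coverage = 1000 / 894 = 1.119 m^2

1.119


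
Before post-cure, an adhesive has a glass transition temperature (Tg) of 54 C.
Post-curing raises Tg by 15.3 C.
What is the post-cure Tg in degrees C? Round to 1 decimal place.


Tg_post = Tg_base + delta_Tg
= 54 + 15.3
= 69.3 C

69.3


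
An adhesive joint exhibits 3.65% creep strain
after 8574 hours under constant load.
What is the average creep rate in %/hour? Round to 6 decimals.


Creep rate = strain / time
= 3.65 / 8574
= 0.000426 %/h

0.000426


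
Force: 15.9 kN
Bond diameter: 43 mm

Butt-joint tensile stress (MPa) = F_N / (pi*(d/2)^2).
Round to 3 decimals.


F_N = 15.9 * 1000 = 15900.0 N
A = pi*(21.5)^2 = 1452.2012 mm^2
stress = 15900.0 / 1452.2012 = 10.949 MPa

10.949


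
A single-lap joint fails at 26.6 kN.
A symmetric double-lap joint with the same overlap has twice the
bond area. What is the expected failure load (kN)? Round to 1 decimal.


Double-lap load = 2 * 26.6 = 53.2 kN

53.2


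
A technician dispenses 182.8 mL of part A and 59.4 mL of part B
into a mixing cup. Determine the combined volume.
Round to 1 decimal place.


Combined volume = 182.8 + 59.4
= 242.2 mL

242.2


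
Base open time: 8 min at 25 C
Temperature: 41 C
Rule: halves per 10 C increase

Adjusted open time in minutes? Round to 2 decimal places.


Acceleration = 2^((41-25)/10) = 3.0314
Open time = 8 / 3.0314 = 2.64 min

2.64


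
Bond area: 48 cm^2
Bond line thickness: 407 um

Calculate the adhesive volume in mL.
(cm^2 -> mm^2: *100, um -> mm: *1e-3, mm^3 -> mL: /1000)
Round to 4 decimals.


V = 48*100 * 407*1e-3 / 1000
= 1.9536 mL

1.9536


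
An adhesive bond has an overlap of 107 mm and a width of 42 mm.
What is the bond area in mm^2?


Bond area = overlap * width
= 107 * 42
= 4494 mm^2

4494


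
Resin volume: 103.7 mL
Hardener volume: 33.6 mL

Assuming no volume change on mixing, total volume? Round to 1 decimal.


V_total = 103.7 + 33.6 = 137.3 mL

137.3


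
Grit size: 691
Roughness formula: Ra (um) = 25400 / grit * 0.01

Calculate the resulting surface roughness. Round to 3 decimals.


Ra = 25400 / 691 * 0.01
= 0.368 um

0.368


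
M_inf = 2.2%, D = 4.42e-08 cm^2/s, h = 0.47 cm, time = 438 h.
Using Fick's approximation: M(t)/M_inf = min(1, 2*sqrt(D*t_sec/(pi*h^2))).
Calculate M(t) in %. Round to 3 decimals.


t = 1576800 s
ratio = min(1, 2*sqrt(4.42e-08*1576800/(pi*0.2209)))
= 0.633806
M(t) = 2.2 * 0.633806 = 1.394%

1.394


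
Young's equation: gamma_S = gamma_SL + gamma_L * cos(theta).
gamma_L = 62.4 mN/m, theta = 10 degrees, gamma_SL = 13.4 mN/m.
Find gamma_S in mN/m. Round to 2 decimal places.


cos(10 deg) = 0.984808
gamma_S = 13.4 + 62.4 * 0.984808
= 74.85 mN/m

74.85


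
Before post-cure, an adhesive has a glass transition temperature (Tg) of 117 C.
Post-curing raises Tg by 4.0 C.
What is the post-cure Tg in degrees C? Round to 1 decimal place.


Tg_post = Tg_base + delta_Tg
= 117 + 4.0
= 121.0 C

121.0


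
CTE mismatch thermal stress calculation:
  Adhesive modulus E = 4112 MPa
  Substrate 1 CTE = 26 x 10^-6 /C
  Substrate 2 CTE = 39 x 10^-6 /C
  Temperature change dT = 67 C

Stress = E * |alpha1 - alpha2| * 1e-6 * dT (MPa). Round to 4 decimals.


delta_alpha = |26 - 39| = 13 x 10^-6/C
Stress = 4112 * 13e-6 * 67
= 3.5816 MPa

3.5816


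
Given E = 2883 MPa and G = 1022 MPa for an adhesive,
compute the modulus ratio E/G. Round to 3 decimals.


E/G ratio = 2883 / 1022 = 2.821

2.821


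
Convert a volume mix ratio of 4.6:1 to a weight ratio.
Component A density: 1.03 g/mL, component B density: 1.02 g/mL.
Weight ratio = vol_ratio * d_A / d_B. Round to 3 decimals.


= 4.6 * 1.03 / 1.02 = 4.645

4.645


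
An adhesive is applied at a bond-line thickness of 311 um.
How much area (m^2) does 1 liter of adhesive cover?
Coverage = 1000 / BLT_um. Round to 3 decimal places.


Coverage = 1000 / 311 = 3.215 m^2

3.215


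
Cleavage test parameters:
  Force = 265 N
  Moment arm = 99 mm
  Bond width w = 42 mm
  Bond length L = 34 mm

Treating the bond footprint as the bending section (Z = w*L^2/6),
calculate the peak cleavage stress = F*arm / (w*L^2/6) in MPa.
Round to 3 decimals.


M = 265 * 99 = 26235 N*mm
Z = 42 * 34^2 / 6 = 48552 / 6 mm^3
sigma = M / Z = 6 * 26235 / 48552 = 157410 / 48552
= 3.242 MPa

3.242


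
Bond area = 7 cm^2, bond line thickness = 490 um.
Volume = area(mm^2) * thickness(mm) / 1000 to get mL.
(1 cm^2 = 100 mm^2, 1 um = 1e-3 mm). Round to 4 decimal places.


area_mm2 = 7 * 100 = 700
blt_mm = 490 * 1e-3 = 0.49
vol_mm3 = 700 * 0.49 = 343.0
vol_mL = 343.0 / 1000 = 0.3430 mL

0.3430


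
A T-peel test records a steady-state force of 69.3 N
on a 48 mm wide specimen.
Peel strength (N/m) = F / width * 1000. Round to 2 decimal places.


Peel strength = 69.3 / 48 * 1000
= 1443.75 N/m

1443.75


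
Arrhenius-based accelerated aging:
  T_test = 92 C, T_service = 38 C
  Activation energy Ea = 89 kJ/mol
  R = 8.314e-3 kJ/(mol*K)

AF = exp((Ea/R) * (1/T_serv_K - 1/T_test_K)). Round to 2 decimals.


T_test_K = 365.15, T_serv_K = 311.15
AF = exp((89/8.314e-3) * (1/311.15 - 1/365.15))
= 162.04

162.04


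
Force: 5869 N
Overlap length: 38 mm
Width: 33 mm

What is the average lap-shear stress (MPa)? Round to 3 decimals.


Average shear stress = F / (overlap * width)
= 5869 / (38 * 33)
= 4.680 MPa

4.680


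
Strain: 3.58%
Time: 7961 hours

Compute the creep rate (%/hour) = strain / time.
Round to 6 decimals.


Creep rate = 3.58 / 7961
= 0.000450 %/h

0.000450


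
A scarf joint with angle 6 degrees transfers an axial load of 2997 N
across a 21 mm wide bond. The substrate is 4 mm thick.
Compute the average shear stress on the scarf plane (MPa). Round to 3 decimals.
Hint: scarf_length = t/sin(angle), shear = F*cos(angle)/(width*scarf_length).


scarf_length = 4 / sin(6 deg) = 38.2671 mm
cos(6 deg) = 0.994522
shear stress = 2997 * 0.994522 / (21 * 38.2671)
= 3.709 MPa

3.709


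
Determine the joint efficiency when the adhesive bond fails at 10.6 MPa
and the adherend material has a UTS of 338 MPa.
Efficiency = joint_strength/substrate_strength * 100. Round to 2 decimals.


Joint efficiency = 10.6 / 338 * 100
= 3.14%

3.14


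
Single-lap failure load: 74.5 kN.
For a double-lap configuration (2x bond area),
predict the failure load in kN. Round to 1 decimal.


Failure load = 74.5 * 2 = 149.0 kN

149.0


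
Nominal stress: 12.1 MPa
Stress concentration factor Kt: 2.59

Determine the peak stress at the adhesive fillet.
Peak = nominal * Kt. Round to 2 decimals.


Peak stress = 12.1 * 2.59
= 31.34 MPa

31.34


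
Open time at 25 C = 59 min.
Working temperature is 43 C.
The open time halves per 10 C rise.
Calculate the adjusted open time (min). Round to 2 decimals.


factor = 2^((43 - 25) / 10) = 3.4822
ot = 59 / 3.4822 = 16.94 min

16.94


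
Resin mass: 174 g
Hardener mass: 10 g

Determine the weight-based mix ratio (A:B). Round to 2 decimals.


Ratio = 174 / 10 = 17.40

17.40


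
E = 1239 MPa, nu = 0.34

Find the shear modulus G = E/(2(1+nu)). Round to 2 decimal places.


G = 1239 / (2 * 1.34)
= 462.31 MPa

462.31


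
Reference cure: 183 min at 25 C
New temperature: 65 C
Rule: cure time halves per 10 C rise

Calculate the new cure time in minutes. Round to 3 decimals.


factor = 2^((65-25)/10) = 16.0000
t_new = 183 / 16.0000 = 11.438 min

11.438


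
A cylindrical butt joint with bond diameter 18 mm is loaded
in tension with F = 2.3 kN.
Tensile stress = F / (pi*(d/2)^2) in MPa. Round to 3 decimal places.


Area = pi * (18/2)^2 = 254.4690 mm^2
Stress = 2.3*1000 / 254.4690
= 9.038 MPa

9.038


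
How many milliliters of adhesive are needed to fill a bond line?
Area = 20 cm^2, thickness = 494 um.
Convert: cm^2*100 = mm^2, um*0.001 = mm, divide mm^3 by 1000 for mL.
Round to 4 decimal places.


= (20 * 100) * (494 * 0.001) / 1000
= 0.9880 mL

0.9880


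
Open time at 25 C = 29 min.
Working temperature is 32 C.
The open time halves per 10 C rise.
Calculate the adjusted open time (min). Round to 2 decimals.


factor = 2^((32 - 25) / 10) = 1.6245
ot = 29 / 1.6245 = 17.85 min

17.85


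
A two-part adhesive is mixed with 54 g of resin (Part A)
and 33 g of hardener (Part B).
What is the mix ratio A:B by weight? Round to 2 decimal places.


Mix ratio = mass_A / mass_B
= 54 / 33
= 1.64

1.64


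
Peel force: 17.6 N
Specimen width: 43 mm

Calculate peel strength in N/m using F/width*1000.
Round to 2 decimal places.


Peel strength = 17.6 / 43 * 1000 = 409.30 N/m

409.30


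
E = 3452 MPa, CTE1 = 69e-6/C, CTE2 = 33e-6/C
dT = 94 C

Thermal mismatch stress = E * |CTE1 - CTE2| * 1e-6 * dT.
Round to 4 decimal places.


= 3452 * 36e-6 * 94
= 11.6816 MPa

11.6816


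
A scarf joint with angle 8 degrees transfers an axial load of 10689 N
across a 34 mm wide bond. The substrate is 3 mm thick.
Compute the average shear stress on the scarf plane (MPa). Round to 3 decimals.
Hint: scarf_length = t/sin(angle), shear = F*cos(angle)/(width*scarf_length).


scarf_length = 3 / sin(8 deg) = 21.5559 mm
cos(8 deg) = 0.990268
shear stress = 10689 * 0.990268 / (34 * 21.5559)
= 14.443 MPa

14.443


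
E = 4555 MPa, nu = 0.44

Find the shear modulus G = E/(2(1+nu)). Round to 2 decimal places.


G = 4555 / (2 * 1.44)
= 1581.60 MPa

1581.60


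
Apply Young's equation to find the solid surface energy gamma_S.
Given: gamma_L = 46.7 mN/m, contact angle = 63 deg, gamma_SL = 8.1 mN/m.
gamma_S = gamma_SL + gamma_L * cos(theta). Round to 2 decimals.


theta_rad = 63 * pi/180 = 1.099557
gamma_S = 8.1 + 46.7 * cos(1.099557)
= 29.30 mN/m

29.30


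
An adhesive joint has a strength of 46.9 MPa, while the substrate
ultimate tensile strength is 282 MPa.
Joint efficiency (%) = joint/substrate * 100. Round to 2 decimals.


Efficiency = 46.9 / 282 * 100
= 16.63%

16.63


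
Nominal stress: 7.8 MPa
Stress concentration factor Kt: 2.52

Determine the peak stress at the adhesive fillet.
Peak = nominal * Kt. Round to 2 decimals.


Peak stress = 7.8 * 2.52
= 19.66 MPa

19.66


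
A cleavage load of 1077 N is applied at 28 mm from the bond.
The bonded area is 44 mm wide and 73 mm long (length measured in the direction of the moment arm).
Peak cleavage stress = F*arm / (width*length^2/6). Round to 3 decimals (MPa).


Moment = 1077 * 28 = 30156 N*mm
Section modulus = 44 * 5329 / 6 = 234476 / 6 mm^3
Stress = 30156 / (234476 / 6) = 180936 / 234476
= 0.772 MPa

0.772


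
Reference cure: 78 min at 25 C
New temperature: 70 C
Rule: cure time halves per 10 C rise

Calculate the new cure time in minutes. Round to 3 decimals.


factor = 2^((70-25)/10) = 22.6274
t_new = 78 / 22.6274 = 3.447 min

3.447


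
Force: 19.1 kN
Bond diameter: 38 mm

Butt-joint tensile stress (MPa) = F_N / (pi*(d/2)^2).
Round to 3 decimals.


F_N = 19.1 * 1000 = 19100.0 N
A = pi*(19.0)^2 = 1134.1149 mm^2
stress = 19100.0 / 1134.1149 = 16.841 MPa

16.841


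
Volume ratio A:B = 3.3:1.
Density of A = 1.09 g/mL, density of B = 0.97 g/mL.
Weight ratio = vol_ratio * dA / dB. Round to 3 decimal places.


Wt ratio = 3.3 * 1.09 / 0.97
= 3.708

3.708


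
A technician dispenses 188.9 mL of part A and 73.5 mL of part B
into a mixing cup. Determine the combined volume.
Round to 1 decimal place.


Combined volume = 188.9 + 73.5
= 262.4 mL

262.4


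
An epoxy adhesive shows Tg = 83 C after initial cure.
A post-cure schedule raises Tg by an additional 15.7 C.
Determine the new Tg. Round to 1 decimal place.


New Tg = 83 + 15.7
= 98.7 C

98.7


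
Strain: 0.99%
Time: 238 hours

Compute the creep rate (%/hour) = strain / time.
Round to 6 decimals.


Creep rate = 0.99 / 238
= 0.004160 %/h

0.004160


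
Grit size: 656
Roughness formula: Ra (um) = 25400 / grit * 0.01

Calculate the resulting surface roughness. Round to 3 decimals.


Ra = 25400 / 656 * 0.01
= 0.387 um

0.387


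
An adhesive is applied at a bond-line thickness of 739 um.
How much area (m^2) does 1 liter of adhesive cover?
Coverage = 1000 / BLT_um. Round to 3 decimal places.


Coverage = 1000 / 739 = 1.353 m^2

1.353


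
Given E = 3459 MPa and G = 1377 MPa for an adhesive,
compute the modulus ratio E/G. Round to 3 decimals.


E/G ratio = 3459 / 1377 = 2.512

2.512


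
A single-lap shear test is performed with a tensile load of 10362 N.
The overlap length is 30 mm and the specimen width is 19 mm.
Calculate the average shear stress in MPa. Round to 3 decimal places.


Shear stress = F / (overlap * width)
= 10362 / (30 * 19)
= 10362 / 570
= 18.179 MPa

18.179


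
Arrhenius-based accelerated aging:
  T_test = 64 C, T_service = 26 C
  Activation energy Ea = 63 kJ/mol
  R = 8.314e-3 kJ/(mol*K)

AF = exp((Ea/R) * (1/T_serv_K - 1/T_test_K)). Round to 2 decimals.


T_test_K = 337.15, T_serv_K = 299.15
AF = exp((63/8.314e-3) * (1/299.15 - 1/337.15))
= 17.37

17.37


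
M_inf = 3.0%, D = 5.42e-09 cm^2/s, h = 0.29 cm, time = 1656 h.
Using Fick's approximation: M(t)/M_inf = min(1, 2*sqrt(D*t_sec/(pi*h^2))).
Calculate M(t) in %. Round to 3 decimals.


t = 5961600 s
ratio = min(1, 2*sqrt(5.42e-09*5961600/(pi*0.0841)))
= 0.699420
M(t) = 3.0 * 0.699420 = 2.098%

2.098


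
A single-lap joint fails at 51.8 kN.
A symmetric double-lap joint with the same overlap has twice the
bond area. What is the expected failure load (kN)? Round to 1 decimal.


Double-lap load = 2 * 51.8 = 103.6 kN

103.6


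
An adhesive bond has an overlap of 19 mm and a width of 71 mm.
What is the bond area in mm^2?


Bond area = overlap * width
= 19 * 71
= 1349 mm^2

1349


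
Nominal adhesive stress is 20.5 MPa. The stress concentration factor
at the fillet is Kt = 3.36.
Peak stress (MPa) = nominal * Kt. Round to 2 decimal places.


Peak = 20.5 * 3.36 = 68.88 MPa

68.88


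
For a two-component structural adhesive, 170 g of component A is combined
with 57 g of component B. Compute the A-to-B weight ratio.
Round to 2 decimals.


Weight ratio A:B = 170 / 57
= 2.98

2.98


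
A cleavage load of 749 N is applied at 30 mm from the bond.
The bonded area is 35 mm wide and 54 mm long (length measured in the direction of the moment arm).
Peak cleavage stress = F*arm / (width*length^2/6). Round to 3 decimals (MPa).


Moment = 749 * 30 = 22470 N*mm
Section modulus = 35 * 2916 / 6 = 102060 / 6 mm^3
Stress = 22470 / (102060 / 6) = 134820 / 102060
= 1.321 MPa

1.321


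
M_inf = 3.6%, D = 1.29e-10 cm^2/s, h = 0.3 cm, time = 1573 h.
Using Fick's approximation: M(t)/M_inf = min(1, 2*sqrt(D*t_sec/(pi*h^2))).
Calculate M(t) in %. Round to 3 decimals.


t = 5662800 s
ratio = min(1, 2*sqrt(1.29e-10*5662800/(pi*0.0900)))
= 0.101659
M(t) = 3.6 * 0.101659 = 0.366%

0.366


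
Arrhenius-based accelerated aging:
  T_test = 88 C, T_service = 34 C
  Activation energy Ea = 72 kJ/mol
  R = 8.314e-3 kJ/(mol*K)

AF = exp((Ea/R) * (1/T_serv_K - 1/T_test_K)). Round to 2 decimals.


T_test_K = 361.15, T_serv_K = 307.15
AF = exp((72/8.314e-3) * (1/307.15 - 1/361.15))
= 67.75

67.75


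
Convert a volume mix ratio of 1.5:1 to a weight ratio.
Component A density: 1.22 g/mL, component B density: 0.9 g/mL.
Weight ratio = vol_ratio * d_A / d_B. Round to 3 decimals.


= 1.5 * 1.22 / 0.9 = 2.033

2.033


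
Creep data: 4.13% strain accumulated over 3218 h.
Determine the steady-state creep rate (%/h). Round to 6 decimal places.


Rate = 4.13 / 3218 = 0.001283 %/h

0.001283


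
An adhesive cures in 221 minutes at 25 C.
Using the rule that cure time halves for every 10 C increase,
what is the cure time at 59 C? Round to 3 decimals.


Factor = 2^((59 - 25) / 10) = 10.5561
Cure time = 221 / 10.5561
= 20.936 minutes

20.936


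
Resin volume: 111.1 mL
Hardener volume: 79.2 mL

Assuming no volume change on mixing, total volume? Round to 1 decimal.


V_total = 111.1 + 79.2 = 190.3 mL

190.3


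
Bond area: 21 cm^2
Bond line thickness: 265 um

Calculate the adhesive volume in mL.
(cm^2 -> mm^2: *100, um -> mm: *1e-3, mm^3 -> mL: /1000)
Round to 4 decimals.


V = 21*100 * 265*1e-3 / 1000
= 0.5565 mL

0.5565


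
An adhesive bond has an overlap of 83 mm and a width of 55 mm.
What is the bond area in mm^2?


Bond area = overlap * width
= 83 * 55
= 4565 mm^2

4565


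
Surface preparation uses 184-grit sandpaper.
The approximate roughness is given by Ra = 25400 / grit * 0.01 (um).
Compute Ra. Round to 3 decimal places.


Ra = 25400 / 184 * 0.01
= 254 / 184
= 1.380 um

1.380


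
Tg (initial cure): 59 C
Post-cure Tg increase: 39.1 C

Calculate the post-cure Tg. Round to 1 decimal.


Post-cure Tg = 59 + 39.1 = 98.1 C

98.1


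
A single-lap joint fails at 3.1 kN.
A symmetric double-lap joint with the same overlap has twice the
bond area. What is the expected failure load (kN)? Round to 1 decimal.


Double-lap load = 2 * 3.1 = 6.2 kN

6.2


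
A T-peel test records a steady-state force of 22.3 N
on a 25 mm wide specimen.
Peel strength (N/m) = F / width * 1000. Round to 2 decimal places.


Peel strength = 22.3 / 25 * 1000
= 892.00 N/m

892.00


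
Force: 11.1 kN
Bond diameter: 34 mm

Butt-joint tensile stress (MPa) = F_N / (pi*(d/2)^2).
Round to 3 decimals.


F_N = 11.1 * 1000 = 11100.0 N
A = pi*(17.0)^2 = 907.9203 mm^2
stress = 11100.0 / 907.9203 = 12.226 MPa

12.226


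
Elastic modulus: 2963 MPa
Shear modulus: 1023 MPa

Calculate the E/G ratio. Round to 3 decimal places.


E / G = 2963 / 1023 = 2.896

2.896


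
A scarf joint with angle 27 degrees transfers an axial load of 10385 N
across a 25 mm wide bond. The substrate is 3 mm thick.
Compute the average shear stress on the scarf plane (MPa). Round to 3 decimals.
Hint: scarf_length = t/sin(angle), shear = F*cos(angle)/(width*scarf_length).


scarf_length = 3 / sin(27 deg) = 6.6081 mm
cos(27 deg) = 0.891007
shear stress = 10385 * 0.891007 / (25 * 6.6081)
= 56.011 MPa

56.011


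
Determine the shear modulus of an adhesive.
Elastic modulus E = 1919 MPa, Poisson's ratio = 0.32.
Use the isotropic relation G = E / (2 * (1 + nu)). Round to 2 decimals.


G = 1919 / (2*(1+0.32)) = 1919 / 2.64
= 726.89 MPa

726.89


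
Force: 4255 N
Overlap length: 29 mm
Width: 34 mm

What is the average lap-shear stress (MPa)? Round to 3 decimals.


Average shear stress = F / (overlap * width)
= 4255 / (29 * 34)
= 4.315 MPa

4.315


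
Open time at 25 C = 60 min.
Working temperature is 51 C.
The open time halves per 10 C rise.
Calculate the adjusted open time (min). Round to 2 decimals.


factor = 2^((51 - 25) / 10) = 6.0629
ot = 60 / 6.0629 = 9.90 min

9.90


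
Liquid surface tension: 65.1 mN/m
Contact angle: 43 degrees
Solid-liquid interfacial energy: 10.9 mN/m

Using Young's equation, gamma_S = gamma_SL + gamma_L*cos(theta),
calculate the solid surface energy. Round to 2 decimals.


gamma_S = 10.9 + 65.1 * cos(43)
= 58.51 mN/m

58.51


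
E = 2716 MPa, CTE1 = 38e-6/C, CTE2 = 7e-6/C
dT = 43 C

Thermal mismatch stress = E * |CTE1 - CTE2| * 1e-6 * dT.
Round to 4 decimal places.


= 2716 * 31e-6 * 43
= 3.6204 MPa

3.6204


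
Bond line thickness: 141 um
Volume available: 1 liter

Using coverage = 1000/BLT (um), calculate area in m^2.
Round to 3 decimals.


1 L = 1e6 mm^3, thickness = 141 um = 0.141 mm
Area = 1e6 / 0.141 mm^2 = (1e6 / 0.141) / 1e6 m^2 = 1000 / 141 m^2
= 7.092 m^2

7.092


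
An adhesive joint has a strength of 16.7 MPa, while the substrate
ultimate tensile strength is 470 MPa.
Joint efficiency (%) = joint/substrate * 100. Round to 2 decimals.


Efficiency = 16.7 / 470 * 100
= 3.55%

3.55


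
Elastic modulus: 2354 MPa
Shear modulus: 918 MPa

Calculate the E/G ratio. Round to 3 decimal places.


E / G = 2354 / 918 = 2.564

2.564


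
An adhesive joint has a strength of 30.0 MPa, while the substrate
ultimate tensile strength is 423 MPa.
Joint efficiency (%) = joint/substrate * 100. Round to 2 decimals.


Efficiency = 30.0 / 423 * 100
= 7.09%

7.09


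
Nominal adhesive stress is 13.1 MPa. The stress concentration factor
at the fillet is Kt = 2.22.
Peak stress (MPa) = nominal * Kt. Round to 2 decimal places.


Peak = 13.1 * 2.22 = 29.08 MPa

29.08


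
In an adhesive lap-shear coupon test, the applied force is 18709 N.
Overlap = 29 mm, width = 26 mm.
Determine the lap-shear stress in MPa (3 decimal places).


stress = F / (overlap * width)
= 18709 / (29 * 26)
= 24.813 MPa

24.813


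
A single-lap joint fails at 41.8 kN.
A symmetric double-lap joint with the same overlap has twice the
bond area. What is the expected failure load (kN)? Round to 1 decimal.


Double-lap load = 2 * 41.8 = 83.6 kN

83.6


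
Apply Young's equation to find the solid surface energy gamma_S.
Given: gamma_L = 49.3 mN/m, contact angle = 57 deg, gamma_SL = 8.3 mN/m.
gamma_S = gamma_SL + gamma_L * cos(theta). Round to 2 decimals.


theta_rad = 57 * pi/180 = 0.994838
gamma_S = 8.3 + 49.3 * cos(0.994838)
= 35.15 mN/m

35.15


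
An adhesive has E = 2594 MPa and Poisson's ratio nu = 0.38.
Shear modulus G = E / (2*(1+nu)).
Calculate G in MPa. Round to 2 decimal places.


G = 2594 / (2*(1+0.38))
= 2594 / 2.76
= 939.86 MPa

939.86


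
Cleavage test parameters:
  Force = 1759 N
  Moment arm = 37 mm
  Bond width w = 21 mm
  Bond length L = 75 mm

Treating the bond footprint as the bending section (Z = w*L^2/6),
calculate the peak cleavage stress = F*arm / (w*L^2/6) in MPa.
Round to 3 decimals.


M = 1759 * 37 = 65083 N*mm
Z = 21 * 75^2 / 6 = 118125 / 6 mm^3
sigma = M / Z = 6 * 65083 / 118125 = 390498 / 118125
= 3.306 MPa

3.306


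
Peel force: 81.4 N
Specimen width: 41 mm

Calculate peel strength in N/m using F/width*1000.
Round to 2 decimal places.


Peel strength = 81.4 / 41 * 1000 = 1985.37 N/m

1985.37


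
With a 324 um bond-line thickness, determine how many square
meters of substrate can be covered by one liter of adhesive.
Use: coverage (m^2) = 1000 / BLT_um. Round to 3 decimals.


Coverage = 1000 / 324 = 3.086 m^2

3.086


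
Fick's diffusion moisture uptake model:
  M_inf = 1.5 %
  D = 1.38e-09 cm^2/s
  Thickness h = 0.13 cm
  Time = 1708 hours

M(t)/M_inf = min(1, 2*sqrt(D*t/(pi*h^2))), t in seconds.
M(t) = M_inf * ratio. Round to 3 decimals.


t_sec = 1708 * 3600 = 6148800
ratio = 2*sqrt(1.38e-09*6148800/(pi*0.13^2))
= min(1, 0.799551)
= 0.799551
M(t) = 1.5 * 0.799551 = 1.199 %

1.199


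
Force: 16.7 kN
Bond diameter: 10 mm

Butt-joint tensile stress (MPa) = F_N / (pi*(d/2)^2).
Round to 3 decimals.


F_N = 16.7 * 1000 = 16700.0 N
A = pi*(5.0)^2 = 78.5398 mm^2
stress = 16700.0 / 78.5398 = 212.631 MPa

212.631


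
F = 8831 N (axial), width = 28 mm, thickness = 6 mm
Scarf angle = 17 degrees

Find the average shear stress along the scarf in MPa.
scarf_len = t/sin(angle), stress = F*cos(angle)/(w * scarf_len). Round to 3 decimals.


scarf_len = 6/sin(17 deg) = 20.5218
cos(17 deg) = 0.956305
stress = 8831*0.956305/(28*20.5218) = 14.697 MPa

14.697


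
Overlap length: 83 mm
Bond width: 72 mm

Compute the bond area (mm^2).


Bond area = 83 * 72 = 5976 mm^2

5976


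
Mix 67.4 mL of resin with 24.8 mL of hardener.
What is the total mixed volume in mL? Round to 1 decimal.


Total = 67.4 + 24.8 = 92.2 mL

92.2


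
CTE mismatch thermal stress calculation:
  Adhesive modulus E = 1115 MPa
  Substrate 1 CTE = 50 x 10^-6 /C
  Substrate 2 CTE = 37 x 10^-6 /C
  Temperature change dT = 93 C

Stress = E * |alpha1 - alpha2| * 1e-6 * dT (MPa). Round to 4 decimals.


delta_alpha = |50 - 37| = 13 x 10^-6/C
Stress = 1115 * 13e-6 * 93
= 1.3480 MPa

1.3480


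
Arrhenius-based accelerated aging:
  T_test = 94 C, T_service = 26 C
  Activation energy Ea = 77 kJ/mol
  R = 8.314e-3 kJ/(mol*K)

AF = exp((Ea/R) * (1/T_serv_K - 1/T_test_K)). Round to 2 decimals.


T_test_K = 367.15, T_serv_K = 299.15
AF = exp((77/8.314e-3) * (1/299.15 - 1/367.15))
= 309.20

309.20


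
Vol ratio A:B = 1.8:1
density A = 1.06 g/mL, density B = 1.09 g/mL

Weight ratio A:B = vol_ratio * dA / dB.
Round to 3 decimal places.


Weight ratio = 1.8 * 1.06 / 1.09
= 1.750

1.750


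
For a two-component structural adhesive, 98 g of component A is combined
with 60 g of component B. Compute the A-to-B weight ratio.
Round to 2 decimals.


Weight ratio A:B = 98 / 60
= 1.63

1.63


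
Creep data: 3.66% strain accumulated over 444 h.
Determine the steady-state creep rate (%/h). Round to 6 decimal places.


Rate = 3.66 / 444 = 0.008243 %/h

0.008243


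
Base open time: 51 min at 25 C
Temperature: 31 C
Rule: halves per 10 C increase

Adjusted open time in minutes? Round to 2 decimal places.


Acceleration = 2^((31-25)/10) = 1.5157
Open time = 51 / 1.5157 = 33.65 min

33.65


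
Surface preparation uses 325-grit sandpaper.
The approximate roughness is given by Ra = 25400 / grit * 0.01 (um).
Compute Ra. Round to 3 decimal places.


Ra = 25400 / 325 * 0.01
= 254 / 325
= 0.782 um

0.782


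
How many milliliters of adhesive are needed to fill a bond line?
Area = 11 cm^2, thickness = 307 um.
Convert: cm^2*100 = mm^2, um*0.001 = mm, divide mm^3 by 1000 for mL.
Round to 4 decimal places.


= (11 * 100) * (307 * 0.001) / 1000
= 0.3377 mL

0.3377


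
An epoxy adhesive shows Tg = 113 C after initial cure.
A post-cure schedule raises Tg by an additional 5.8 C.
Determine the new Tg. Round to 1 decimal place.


New Tg = 113 + 5.8
= 118.8 C

118.8


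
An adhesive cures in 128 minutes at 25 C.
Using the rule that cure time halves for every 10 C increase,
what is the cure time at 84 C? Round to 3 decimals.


Factor = 2^((84 - 25) / 10) = 59.7141
Cure time = 128 / 59.7141
= 2.144 minutes

2.144


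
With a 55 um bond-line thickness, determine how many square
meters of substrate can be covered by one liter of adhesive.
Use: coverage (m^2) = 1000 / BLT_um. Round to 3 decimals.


Coverage = 1000 / 55 = 18.182 m^2

18.182


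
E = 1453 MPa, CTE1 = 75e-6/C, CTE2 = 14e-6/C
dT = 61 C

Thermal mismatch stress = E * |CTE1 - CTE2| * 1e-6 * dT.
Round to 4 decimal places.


= 1453 * 61e-6 * 61
= 5.4066 MPa

5.4066


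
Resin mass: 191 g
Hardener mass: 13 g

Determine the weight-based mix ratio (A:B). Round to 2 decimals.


Ratio = 191 / 13 = 14.69

14.69


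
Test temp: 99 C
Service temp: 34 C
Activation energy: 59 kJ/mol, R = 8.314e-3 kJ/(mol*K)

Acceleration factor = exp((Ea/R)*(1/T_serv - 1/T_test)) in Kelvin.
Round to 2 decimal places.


AF = exp((59/0.008314)*(1/307.15 - 1/372.15))
= 56.57

56.57


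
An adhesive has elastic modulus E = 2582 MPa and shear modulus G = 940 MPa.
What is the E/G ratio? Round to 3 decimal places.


E/G = 2582 / 940 = 2.747

2.747


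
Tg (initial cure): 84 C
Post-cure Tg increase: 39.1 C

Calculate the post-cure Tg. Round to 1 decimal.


Post-cure Tg = 84 + 39.1 = 123.1 C

123.1


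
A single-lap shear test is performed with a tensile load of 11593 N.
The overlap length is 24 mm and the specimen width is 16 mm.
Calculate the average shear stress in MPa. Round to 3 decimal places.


Shear stress = F / (overlap * width)
= 11593 / (24 * 16)
= 11593 / 384
= 30.190 MPa

30.190


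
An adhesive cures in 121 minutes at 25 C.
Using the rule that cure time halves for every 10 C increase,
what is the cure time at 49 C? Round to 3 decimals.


Factor = 2^((49 - 25) / 10) = 5.2780
Cure time = 121 / 5.2780
= 22.925 minutes

22.925


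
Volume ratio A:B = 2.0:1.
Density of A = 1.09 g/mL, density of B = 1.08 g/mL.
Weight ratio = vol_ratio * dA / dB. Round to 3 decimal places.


Wt ratio = 2.0 * 1.09 / 1.08
= 2.019

2.019


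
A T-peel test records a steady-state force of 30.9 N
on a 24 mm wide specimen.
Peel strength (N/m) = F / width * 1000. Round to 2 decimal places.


Peel strength = 30.9 / 24 * 1000
= 1287.50 N/m

1287.50


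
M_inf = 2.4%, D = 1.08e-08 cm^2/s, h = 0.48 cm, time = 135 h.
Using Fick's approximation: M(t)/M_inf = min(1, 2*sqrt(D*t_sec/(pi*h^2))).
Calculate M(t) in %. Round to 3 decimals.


t = 486000 s
ratio = min(1, 2*sqrt(1.08e-08*486000/(pi*0.2304)))
= 0.170311
M(t) = 2.4 * 0.170311 = 0.409%

0.409


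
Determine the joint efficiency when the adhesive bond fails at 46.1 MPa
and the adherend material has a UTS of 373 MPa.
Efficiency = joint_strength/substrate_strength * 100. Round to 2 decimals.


Joint efficiency = 46.1 / 373 * 100
= 12.36%

12.36


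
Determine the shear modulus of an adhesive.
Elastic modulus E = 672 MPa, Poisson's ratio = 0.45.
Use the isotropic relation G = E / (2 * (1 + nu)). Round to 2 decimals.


G = 672 / (2*(1+0.45)) = 672 / 2.90
= 231.72 MPa

231.72


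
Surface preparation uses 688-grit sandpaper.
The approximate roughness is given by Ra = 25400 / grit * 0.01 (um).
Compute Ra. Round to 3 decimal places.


Ra = 25400 / 688 * 0.01
= 254 / 688
= 0.369 um

0.369


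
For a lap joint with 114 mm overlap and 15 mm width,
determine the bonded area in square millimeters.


Area = 114 * 15 = 1710 mm^2

1710


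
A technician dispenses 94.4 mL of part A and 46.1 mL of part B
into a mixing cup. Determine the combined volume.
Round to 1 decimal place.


Combined volume = 94.4 + 46.1
= 140.5 mL

140.5


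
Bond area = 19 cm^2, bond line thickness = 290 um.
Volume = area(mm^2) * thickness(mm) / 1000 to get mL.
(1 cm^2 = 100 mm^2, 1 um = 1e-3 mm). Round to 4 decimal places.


area_mm2 = 19 * 100 = 1900
blt_mm = 290 * 1e-3 = 0.29
vol_mm3 = 1900 * 0.29 = 551.0
vol_mL = 551.0 / 1000 = 0.5510 mL

0.5510


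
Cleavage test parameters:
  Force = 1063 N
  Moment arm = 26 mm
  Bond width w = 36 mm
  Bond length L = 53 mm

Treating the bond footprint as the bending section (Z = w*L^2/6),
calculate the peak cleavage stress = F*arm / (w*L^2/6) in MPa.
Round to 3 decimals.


M = 1063 * 26 = 27638 N*mm
Z = 36 * 53^2 / 6 = 101124 / 6 mm^3
sigma = M / Z = 6 * 27638 / 101124 = 165828 / 101124
= 1.640 MPa

1.640


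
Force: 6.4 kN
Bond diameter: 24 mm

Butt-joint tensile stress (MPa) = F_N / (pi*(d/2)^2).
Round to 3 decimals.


F_N = 6.4 * 1000 = 6400.0 N
A = pi*(12.0)^2 = 452.3893 mm^2
stress = 6400.0 / 452.3893 = 14.147 MPa

14.147


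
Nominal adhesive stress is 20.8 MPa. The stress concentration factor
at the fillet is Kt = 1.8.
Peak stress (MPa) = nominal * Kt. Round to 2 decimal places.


Peak = 20.8 * 1.8 = 37.44 MPa

37.44


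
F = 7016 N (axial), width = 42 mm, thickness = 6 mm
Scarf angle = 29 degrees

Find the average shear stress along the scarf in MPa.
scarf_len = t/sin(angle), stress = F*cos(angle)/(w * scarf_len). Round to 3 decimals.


scarf_len = 6/sin(29 deg) = 12.3760
cos(29 deg) = 0.874620
stress = 7016*0.874620/(42*12.3760) = 11.805 MPa

11.805


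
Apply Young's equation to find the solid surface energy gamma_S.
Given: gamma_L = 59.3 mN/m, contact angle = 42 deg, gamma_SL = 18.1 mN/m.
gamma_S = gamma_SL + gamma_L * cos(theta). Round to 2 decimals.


theta_rad = 42 * pi/180 = 0.733038
gamma_S = 18.1 + 59.3 * cos(0.733038)
= 62.17 mN/m

62.17


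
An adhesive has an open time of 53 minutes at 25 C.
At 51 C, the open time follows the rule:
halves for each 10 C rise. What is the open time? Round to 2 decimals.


Factor = 2^((51-25)/10) = 6.0629
Open time = 53 / 6.0629 = 8.74 min

8.74


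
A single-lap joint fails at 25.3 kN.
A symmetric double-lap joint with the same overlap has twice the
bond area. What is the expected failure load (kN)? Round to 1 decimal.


Double-lap load = 2 * 25.3 = 50.6 kN

50.6


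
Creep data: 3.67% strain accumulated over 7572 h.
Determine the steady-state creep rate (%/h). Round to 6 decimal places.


Rate = 3.67 / 7572 = 0.000485 %/h

0.000485


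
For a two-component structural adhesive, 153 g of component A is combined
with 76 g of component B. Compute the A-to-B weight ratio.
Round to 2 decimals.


Weight ratio A:B = 153 / 76
= 2.01

2.01


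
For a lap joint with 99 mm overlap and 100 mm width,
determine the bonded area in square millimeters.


Area = 99 * 100 = 9900 mm^2

9900


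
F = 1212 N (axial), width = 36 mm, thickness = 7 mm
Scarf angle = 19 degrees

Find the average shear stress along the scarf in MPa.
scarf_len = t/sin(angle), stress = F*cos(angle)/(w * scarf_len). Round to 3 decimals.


scarf_len = 7/sin(19 deg) = 21.5009
cos(19 deg) = 0.945519
stress = 1212*0.945519/(36*21.5009) = 1.481 MPa

1.481


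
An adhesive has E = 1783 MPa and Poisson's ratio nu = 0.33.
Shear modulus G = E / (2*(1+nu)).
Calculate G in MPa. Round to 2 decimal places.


G = 1783 / (2*(1+0.33))
= 1783 / 2.66
= 670.30 MPa

670.30


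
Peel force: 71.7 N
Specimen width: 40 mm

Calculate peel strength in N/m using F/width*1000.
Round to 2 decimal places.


Peel strength = 71.7 / 40 * 1000 = 1792.50 N/m

1792.50


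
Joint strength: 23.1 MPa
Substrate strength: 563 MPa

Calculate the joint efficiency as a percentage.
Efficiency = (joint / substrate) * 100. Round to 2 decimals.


Efficiency = (23.1 / 563) * 100 = 4.10%

4.10


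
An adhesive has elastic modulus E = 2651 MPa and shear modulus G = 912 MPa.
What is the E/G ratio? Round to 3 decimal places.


E/G = 2651 / 912 = 2.907

2.907


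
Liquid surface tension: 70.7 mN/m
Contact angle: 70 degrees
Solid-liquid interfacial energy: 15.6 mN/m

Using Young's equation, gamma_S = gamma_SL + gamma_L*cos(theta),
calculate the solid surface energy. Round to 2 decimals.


gamma_S = 15.6 + 70.7 * cos(70)
= 39.78 mN/m

39.78


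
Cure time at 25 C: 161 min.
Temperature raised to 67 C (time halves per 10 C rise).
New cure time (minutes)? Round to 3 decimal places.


Acceleration factor = 2^(42/10) = 18.3792
New time = 161 / 18.3792 = 8.760 min

8.760


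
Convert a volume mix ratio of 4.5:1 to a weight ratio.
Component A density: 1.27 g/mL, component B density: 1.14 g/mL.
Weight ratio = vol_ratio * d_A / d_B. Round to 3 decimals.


= 4.5 * 1.27 / 1.14 = 5.013

5.013


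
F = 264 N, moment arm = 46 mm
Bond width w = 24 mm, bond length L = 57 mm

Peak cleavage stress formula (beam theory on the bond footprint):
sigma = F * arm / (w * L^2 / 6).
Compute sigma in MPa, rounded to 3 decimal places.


sigma = (264 * 46) / (24 * 3249 / 6)
= 12144 * 6 / 77976
= 72864 / 77976
= 0.934 MPa

0.934


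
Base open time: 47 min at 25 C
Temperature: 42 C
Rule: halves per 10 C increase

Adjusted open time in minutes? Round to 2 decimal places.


Acceleration = 2^((42-25)/10) = 3.2490
Open time = 47 / 3.2490 = 14.47 min

14.47


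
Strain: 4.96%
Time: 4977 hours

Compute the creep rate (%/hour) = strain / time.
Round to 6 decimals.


Creep rate = 4.96 / 4977
= 0.000997 %/h

0.000997


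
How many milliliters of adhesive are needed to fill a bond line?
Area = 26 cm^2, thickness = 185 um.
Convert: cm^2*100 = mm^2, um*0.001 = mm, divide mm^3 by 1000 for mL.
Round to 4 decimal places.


= (26 * 100) * (185 * 0.001) / 1000
= 0.4810 mL

0.4810


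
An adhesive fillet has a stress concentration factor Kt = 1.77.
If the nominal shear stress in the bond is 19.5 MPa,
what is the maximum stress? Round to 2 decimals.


Max stress = 19.5 * 1.77 = 34.52 MPa

34.52


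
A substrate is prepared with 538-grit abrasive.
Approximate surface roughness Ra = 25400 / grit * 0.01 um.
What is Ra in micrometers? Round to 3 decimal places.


Ra = 25400 / 538 * 0.01 = 0.472 um

0.472


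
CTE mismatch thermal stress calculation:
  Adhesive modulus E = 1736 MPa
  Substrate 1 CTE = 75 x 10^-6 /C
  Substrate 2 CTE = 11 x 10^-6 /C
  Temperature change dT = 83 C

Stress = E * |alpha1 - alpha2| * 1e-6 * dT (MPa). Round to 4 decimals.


delta_alpha = |75 - 11| = 64 x 10^-6/C
Stress = 1736 * 64e-6 * 83
= 9.2216 MPa

9.2216
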